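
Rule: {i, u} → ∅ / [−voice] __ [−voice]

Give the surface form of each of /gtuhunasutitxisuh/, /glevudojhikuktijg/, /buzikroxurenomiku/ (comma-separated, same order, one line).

gthunasttxsh, glevudojhkktijg, buzikroxurenomiku

/gtuhunasutitxisuh/: /u/ is a high vowel flanked by voiceless consonants /t/ and /h/, so it deletes. /u/ is a high vowel flanked by voiceless consonants /s/ and /t/, so it deletes. /i/ is a high vowel flanked by voiceless consonants /t/ and /t/, so it deletes. /i/ is a high vowel flanked by voiceless consonants /x/ and /s/, so it deletes. /u/ is a high vowel flanked by voiceless consonants /s/ and /h/, so it deletes. → [gthunasttxsh].
/glevudojhikuktijg/: /i/ is a high vowel flanked by voiceless consonants /h/ and /k/, so it deletes. /u/ is a high vowel flanked by voiceless consonants /k/ and /k/, so it deletes. → [glevudojhkktijg].
/buzikroxurenomiku/: the rule's environment is not met; surfaces unchanged as [buzikroxurenomiku].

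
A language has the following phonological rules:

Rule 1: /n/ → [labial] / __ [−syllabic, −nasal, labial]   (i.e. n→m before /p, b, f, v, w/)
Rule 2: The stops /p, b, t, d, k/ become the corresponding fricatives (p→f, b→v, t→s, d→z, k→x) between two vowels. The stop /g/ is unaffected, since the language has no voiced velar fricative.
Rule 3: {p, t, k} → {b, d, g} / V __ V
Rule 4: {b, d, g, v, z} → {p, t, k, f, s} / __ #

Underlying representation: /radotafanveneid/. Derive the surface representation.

Rule 1 (nasal place assimilation): /n/ precedes the labial consonant /v/, so it assimilates in place to [m]. /radotafanveneid/ → radotafamveneid.
Rule 2 (intervocalic spirantization): /d/ is a stop between vowels /a/ and /o/, so it spirantizes to the fricative [z]. /t/ is a stop between vowels /o/ and /a/, so it spirantizes to the fricative [s]. /radotafamveneid/ → razosafamveneid.
Rule 3 (intervocalic voicing): no segment meets the environment; /razosafamveneid/ is unchanged.
Rule 4 (final devoicing): /d/ is a voiced obstruent in word-final position, so it devoices to [t]. /razosafamveneid/ → razosafamveneit.

razosafamveneit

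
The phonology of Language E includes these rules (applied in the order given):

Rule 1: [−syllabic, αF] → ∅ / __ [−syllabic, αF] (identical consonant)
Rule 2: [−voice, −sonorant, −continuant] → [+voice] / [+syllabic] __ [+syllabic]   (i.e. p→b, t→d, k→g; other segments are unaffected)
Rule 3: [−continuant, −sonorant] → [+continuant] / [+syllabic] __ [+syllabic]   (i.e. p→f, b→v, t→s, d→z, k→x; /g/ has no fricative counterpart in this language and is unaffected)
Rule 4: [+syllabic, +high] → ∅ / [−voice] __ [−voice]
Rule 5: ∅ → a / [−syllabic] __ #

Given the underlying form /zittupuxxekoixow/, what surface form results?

Rule 1 (degemination): /tt/ is a geminate; the first /t/ deletes. /xx/ is a geminate; the first /x/ deletes. /zittupuxxekoixow/ → zitupuxekoixow.
Rule 2 (intervocalic voicing): /t/ is a voiceless stop between vowels /i/ and /u/, so it voices to [d]. /p/ is a voiceless stop between vowels /u/ and /u/, so it voices to [b]. /k/ is a voiceless stop between vowels /e/ and /o/, so it voices to [g]. /zitupuxekoixow/ → zidubuxegoixow.
Rule 3 (intervocalic spirantization): /d/ is a stop between vowels /i/ and /u/, so it spirantizes to the fricative [z]. /b/ is a stop between vowels /u/ and /u/, so it spirantizes to the fricative [v]. /zidubuxegoixow/ → zizuvuxegoixow.
Rule 4 (high vowel syncope): no segment meets the environment; /zizuvuxegoixow/ is unchanged.
Rule 5 (final a-epenthesis): the form ends in the consonant /w/, so [a] is inserted word-finally. /zizuvuxegoixow/ → zizuvuxegoixowa.

zizuvuxegoixowa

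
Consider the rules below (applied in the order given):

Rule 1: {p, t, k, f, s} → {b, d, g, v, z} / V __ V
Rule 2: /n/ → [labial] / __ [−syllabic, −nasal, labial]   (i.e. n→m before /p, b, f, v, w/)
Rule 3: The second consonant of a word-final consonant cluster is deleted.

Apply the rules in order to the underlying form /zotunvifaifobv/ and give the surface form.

Rule 1 (intervocalic voicing): /t/ is a voiceless obstruent between vowels /o/ and /u/, so it voices to [d]. /f/ is a voiceless obstruent between vowels /i/ and /a/, so it voices to [v]. /f/ is a voiceless obstruent between vowels /i/ and /o/, so it voices to [v]. /zotunvifaifobv/ → zodunvivaivobv.
Rule 2 (nasal place assimilation): /n/ precedes the labial consonant /v/, so it assimilates in place to [m]. /zodunvivaivobv/ → zodumvivaivobv.
Rule 3 (final cluster simplification): /v/ is the second consonant of a word-final cluster /bv/, so it deletes. /zodumvivaivobv/ → zodumvivaivob.

zodumvivaivob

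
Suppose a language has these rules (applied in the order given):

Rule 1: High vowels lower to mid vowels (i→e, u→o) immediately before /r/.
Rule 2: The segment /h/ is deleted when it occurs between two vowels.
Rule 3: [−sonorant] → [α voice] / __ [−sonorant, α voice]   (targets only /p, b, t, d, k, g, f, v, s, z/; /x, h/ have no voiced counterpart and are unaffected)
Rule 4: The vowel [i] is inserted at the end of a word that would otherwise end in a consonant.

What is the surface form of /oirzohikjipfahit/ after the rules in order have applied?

oerzoikjipfaiti

Rule 1 (pre-rhotic lowering): /i/ is a high vowel immediately before /r/, so it lowers to [e]. /oirzohikjipfahit/ → oerzohikjipfahit.
Rule 2 (intervocalic h-deletion): /h/ occurs between vowels /o/ and /i/, so it deletes. /h/ occurs between vowels /a/ and /i/, so it deletes. /oerzohikjipfahit/ → oerzoikjipfait.
Rule 3 (regressive voicing assimilation): no segment meets the environment; /oerzoikjipfait/ is unchanged.
Rule 4 (final i-epenthesis): the form ends in the consonant /t/, so [i] is inserted word-finally. /oerzoikjipfait/ → oerzoikjipfaiti.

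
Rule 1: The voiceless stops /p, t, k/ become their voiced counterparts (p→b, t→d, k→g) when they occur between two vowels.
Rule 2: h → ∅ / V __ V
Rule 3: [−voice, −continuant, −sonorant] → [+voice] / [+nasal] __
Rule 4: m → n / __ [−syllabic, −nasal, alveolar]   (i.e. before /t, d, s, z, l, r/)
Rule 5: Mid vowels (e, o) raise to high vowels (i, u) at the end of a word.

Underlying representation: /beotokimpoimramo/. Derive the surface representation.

beodogimboinramu

Rule 1 (intervocalic voicing): /t/ is a voiceless stop between vowels /o/ and /o/, so it voices to [d]. /k/ is a voiceless stop between vowels /o/ and /i/, so it voices to [g]. /beotokimpoimramo/ → beodogimpoimramo.
Rule 2 (intervocalic h-deletion): no segment meets the environment; /beodogimpoimramo/ is unchanged.
Rule 3 (post-nasal voicing): /p/ is a voiceless stop immediately after the nasal /m/, so it voices to [b]. /beodogimpoimramo/ → beodogimboimramo.
Rule 4 (nasal place assimilation): /m/ precedes the alveolar consonant /r/, so it assimilates in place to [n]. /beodogimboimramo/ → beodogimboinramo.
Rule 5 (final vowel raising): /o/ is a mid vowel in word-final position, so it raises to [u]. /beodogimboinramo/ → beodogimboinramu.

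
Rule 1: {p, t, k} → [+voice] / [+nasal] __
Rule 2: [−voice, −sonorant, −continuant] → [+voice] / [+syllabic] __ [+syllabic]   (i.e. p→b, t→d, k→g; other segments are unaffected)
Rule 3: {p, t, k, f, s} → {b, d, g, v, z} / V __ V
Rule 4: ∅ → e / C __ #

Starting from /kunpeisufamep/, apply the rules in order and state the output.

kunbeizuvamepe

Rule 1 (post-nasal voicing): /p/ is a voiceless stop immediately after the nasal /n/, so it voices to [b]. /kunpeisufamep/ → kunbeisufamep.
Rule 2 (intervocalic voicing): no segment meets the environment; /kunbeisufamep/ is unchanged.
Rule 3 (intervocalic voicing): /s/ is a voiceless obstruent between vowels /i/ and /u/, so it voices to [z]. /f/ is a voiceless obstruent between vowels /u/ and /a/, so it voices to [v]. /kunbeisufamep/ → kunbeizuvamep.
Rule 4 (final e-epenthesis): the form ends in the consonant /p/, so [e] is inserted word-finally. /kunbeizuvamep/ → kunbeizuvamepe.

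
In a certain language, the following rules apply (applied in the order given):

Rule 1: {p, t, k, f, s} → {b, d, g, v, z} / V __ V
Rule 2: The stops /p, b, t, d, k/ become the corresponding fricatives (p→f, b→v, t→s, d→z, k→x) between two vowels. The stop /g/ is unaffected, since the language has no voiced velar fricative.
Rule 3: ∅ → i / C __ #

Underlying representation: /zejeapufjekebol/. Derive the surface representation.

Rule 1 (intervocalic voicing): /p/ is a voiceless obstruent between vowels /a/ and /u/, so it voices to [b]. /k/ is a voiceless obstruent between vowels /e/ and /e/, so it voices to [g]. /zejeapufjekebol/ → zejeabufjegebol.
Rule 2 (intervocalic spirantization): /b/ is a stop between vowels /a/ and /u/, so it spirantizes to the fricative [v]. /b/ is a stop between vowels /e/ and /o/, so it spirantizes to the fricative [v]. /zejeabufjegebol/ → zejeavufjegevol.
Rule 3 (final i-epenthesis): the form ends in the consonant /l/, so [i] is inserted word-finally. /zejeavufjegevol/ → zejeavufjegevoli.

zejeavufjegevoli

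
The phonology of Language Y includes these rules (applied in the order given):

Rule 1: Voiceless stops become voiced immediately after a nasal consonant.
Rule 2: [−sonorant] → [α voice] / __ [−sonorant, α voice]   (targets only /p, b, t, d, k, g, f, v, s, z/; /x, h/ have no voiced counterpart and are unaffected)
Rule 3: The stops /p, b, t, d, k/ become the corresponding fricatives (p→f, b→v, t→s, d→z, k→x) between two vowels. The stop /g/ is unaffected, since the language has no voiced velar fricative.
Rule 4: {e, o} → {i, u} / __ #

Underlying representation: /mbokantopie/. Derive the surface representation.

Rule 1 (post-nasal voicing): /t/ is a voiceless stop immediately after the nasal /n/, so it voices to [d]. /mbokantopie/ → mbokandopie.
Rule 2 (regressive voicing assimilation): no segment meets the environment; /mbokandopie/ is unchanged.
Rule 3 (intervocalic spirantization): /k/ is a stop between vowels /o/ and /a/, so it spirantizes to the fricative [x]. /p/ is a stop between vowels /o/ and /i/, so it spirantizes to the fricative [f]. /mbokandopie/ → mboxandofie.
Rule 4 (final vowel raising): /e/ is a mid vowel in word-final position, so it raises to [i]. /mboxandofie/ → mboxandofii.

mboxandofii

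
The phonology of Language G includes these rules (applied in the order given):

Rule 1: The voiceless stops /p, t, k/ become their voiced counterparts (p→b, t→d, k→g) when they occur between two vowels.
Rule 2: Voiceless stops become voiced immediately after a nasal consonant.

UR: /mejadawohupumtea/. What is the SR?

Rule 1 (intervocalic voicing): /p/ is a voiceless stop between vowels /u/ and /u/, so it voices to [b]. /mejadawohupumtea/ → mejadawohubumtea.
Rule 2 (post-nasal voicing): /t/ is a voiceless stop immediately after the nasal /m/, so it voices to [d]. /mejadawohubumtea/ → mejadawohubumdea.

mejadawohubumdea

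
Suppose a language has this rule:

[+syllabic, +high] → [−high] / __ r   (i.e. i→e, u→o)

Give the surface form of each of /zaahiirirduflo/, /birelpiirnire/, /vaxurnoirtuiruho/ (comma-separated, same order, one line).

/zaahiirirduflo/: /i/ is a high vowel immediately before /r/, so it lowers to [e]. /i/ is a high vowel immediately before /r/, so it lowers to [e]. → [zaahiererduflo].
/birelpiirnire/: /i/ is a high vowel immediately before /r/, so it lowers to [e]. /i/ is a high vowel immediately before /r/, so it lowers to [e]. /i/ is a high vowel immediately before /r/, so it lowers to [e]. → [berelpiernere].
/vaxurnoirtuiruho/: /u/ is a high vowel immediately before /r/, so it lowers to [o]. /i/ is a high vowel immediately before /r/, so it lowers to [e]. /i/ is a high vowel immediately before /r/, so it lowers to [e]. → [vaxornoertueruho].

zaahiererduflo, berelpiernere, vaxornoertueruho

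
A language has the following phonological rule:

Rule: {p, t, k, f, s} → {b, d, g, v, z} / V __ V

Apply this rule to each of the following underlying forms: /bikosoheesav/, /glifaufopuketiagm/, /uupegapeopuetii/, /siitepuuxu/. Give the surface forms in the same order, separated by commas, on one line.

/bikosoheesav/: /k/ is a voiceless obstruent between vowels /i/ and /o/, so it voices to [g]. /s/ is a voiceless obstruent between vowels /o/ and /o/, so it voices to [z]. /s/ is a voiceless obstruent between vowels /e/ and /a/, so it voices to [z]. → [bigozoheezav].
/glifaufopuketiagm/: /f/ is a voiceless obstruent between vowels /i/ and /a/, so it voices to [v]. /f/ is a voiceless obstruent between vowels /u/ and /o/, so it voices to [v]. /p/ is a voiceless obstruent between vowels /o/ and /u/, so it voices to [b]. /k/ is a voiceless obstruent between vowels /u/ and /e/, so it voices to [g]. /t/ is a voiceless obstruent between vowels /e/ and /i/, so it voices to [d]. → [glivauvobugediagm].
/uupegapeopuetii/: /p/ is a voiceless obstruent between vowels /u/ and /e/, so it voices to [b]. /p/ is a voiceless obstruent between vowels /a/ and /e/, so it voices to [b]. /p/ is a voiceless obstruent between vowels /o/ and /u/, so it voices to [b]. /t/ is a voiceless obstruent between vowels /e/ and /i/, so it voices to [d]. → [uubegabeobuedii].
/siitepuuxu/: /t/ is a voiceless obstruent between vowels /i/ and /e/, so it voices to [d]. /p/ is a voiceless obstruent between vowels /e/ and /u/, so it voices to [b]. → [siidebuuxu].

bigozoheezav, glivauvobugediagm, uubegabeobuedii, siidebuuxu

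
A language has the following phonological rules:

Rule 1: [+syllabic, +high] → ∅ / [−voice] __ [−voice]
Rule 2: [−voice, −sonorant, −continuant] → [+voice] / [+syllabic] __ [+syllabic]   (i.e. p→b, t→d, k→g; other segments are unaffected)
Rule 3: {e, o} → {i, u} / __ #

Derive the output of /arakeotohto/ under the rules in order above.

Rule 1 (high vowel syncope): no segment meets the environment; /arakeotohto/ is unchanged.
Rule 2 (intervocalic voicing): /k/ is a voiceless stop between vowels /a/ and /e/, so it voices to [g]. /t/ is a voiceless stop between vowels /o/ and /o/, so it voices to [d]. /arakeotohto/ → arageodohto.
Rule 3 (final vowel raising): /o/ is a mid vowel in word-final position, so it raises to [u]. /arageodohto/ → arageodohtu.

arageodohtu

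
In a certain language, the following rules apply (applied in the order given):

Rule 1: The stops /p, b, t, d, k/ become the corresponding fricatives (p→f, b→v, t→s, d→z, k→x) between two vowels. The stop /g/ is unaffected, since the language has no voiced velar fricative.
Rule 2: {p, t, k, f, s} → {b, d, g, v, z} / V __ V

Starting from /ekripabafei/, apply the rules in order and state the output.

Rule 1 (intervocalic spirantization): /p/ is a stop between vowels /i/ and /a/, so it spirantizes to the fricative [f]. /b/ is a stop between vowels /a/ and /a/, so it spirantizes to the fricative [v]. /ekripabafei/ → ekrifavafei.
Rule 2 (intervocalic voicing): /f/ is a voiceless obstruent between vowels /i/ and /a/, so it voices to [v]. /f/ is a voiceless obstruent between vowels /a/ and /e/, so it voices to [v]. /ekrifavafei/ → ekrivavavei.

ekrivavavei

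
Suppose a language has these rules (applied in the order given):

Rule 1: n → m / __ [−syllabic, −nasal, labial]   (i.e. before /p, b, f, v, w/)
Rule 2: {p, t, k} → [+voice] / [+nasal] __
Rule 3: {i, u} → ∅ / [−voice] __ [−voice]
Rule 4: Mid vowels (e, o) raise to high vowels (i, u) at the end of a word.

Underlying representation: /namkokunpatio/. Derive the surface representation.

Rule 1 (nasal place assimilation): /n/ precedes the labial consonant /p/, so it assimilates in place to [m]. /namkokunpatio/ → namkokumpatio.
Rule 2 (post-nasal voicing): /k/ is a voiceless stop immediately after the nasal /m/, so it voices to [g]. /p/ is a voiceless stop immediately after the nasal /m/, so it voices to [b]. /namkokumpatio/ → namgokumbatio.
Rule 3 (high vowel syncope): no segment meets the environment; /namgokumbatio/ is unchanged.
Rule 4 (final vowel raising): /o/ is a mid vowel in word-final position, so it raises to [u]. /namgokumbatio/ → namgokumbatiu.

namgokumbatiu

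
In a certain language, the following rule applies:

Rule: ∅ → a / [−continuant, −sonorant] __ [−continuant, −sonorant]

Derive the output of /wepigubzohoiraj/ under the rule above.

wepigubzohoiraj

No segment of /wepigubzohoiraj/ meets the structural description of the rule, so the form surfaces unchanged.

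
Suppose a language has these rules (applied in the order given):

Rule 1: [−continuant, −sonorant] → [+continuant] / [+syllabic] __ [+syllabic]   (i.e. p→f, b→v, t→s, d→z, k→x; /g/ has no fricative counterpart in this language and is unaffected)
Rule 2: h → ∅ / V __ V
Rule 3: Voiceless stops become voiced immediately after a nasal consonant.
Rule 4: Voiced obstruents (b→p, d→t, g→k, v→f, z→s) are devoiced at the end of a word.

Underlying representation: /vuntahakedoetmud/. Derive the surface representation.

Rule 1 (intervocalic spirantization): /k/ is a stop between vowels /a/ and /e/, so it spirantizes to the fricative [x]. /d/ is a stop between vowels /e/ and /o/, so it spirantizes to the fricative [z]. /vuntahakedoetmud/ → vuntahaxezoetmud.
Rule 2 (intervocalic h-deletion): /h/ occurs between vowels /a/ and /a/, so it deletes. /vuntahaxezoetmud/ → vuntaaxezoetmud.
Rule 3 (post-nasal voicing): /t/ is a voiceless stop immediately after the nasal /n/, so it voices to [d]. /vuntaaxezoetmud/ → vundaaxezoetmud.
Rule 4 (final devoicing): /d/ is a voiced obstruent in word-final position, so it devoices to [t]. /vundaaxezoetmud/ → vundaaxezoetmut.

vundaaxezoetmut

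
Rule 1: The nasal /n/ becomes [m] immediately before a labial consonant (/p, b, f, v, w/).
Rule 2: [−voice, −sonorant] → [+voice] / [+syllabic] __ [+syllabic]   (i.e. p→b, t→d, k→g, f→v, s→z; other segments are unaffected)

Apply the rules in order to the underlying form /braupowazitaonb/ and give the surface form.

Rule 1 (nasal place assimilation): /n/ precedes the labial consonant /b/, so it assimilates in place to [m]. /braupowazitaonb/ → braupowazitaomb.
Rule 2 (intervocalic voicing): /p/ is a voiceless obstruent between vowels /u/ and /o/, so it voices to [b]. /t/ is a voiceless obstruent between vowels /i/ and /a/, so it voices to [d]. /braupowazitaomb/ → braubowazidaomb.

braubowazidaomb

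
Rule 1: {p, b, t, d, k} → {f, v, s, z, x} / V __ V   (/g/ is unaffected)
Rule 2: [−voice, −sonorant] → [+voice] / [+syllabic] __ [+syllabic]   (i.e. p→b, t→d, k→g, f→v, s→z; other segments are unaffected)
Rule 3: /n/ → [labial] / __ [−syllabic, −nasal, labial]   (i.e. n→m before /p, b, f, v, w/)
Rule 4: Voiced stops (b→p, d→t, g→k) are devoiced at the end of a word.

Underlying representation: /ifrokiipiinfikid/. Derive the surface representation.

Rule 1 (intervocalic spirantization): /k/ is a stop between vowels /o/ and /i/, so it spirantizes to the fricative [x]. /p/ is a stop between vowels /i/ and /i/, so it spirantizes to the fricative [f]. /k/ is a stop between vowels /i/ and /i/, so it spirantizes to the fricative [x]. /ifrokiipiinfikid/ → ifroxiifiinfixid.
Rule 2 (intervocalic voicing): /f/ is a voiceless obstruent between vowels /i/ and /i/, so it voices to [v]. /ifroxiifiinfixid/ → ifroxiiviinfixid.
Rule 3 (nasal place assimilation): /n/ precedes the labial consonant /f/, so it assimilates in place to [m]. /ifroxiiviinfixid/ → ifroxiiviimfixid.
Rule 4 (final devoicing): /d/ is a voiced stop in word-final position, so it devoices to [t]. /ifroxiiviimfixid/ → ifroxiiviimfixit.

ifroxiiviimfixit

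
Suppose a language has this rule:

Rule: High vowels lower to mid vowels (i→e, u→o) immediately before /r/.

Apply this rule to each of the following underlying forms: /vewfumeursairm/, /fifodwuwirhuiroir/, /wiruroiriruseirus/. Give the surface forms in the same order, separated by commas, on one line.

/vewfumeursairm/: /u/ is a high vowel immediately before /r/, so it lowers to [o]. /i/ is a high vowel immediately before /r/, so it lowers to [e]. → [vewfumeorsaerm].
/fifodwuwirhuiroir/: /i/ is a high vowel immediately before /r/, so it lowers to [e]. /i/ is a high vowel immediately before /r/, so it lowers to [e]. /i/ is a high vowel immediately before /r/, so it lowers to [e]. → [fifodwuwerhueroer].
/wiruroiriruseirus/: /i/ is a high vowel immediately before /r/, so it lowers to [e]. /u/ is a high vowel immediately before /r/, so it lowers to [o]. /i/ is a high vowel immediately before /r/, so it lowers to [e]. /i/ is a high vowel immediately before /r/, so it lowers to [e]. /i/ is a high vowel immediately before /r/, so it lowers to [e]. → [weroroereruseerus].

vewfumeorsaerm, fifodwuwerhueroer, weroroereruseerus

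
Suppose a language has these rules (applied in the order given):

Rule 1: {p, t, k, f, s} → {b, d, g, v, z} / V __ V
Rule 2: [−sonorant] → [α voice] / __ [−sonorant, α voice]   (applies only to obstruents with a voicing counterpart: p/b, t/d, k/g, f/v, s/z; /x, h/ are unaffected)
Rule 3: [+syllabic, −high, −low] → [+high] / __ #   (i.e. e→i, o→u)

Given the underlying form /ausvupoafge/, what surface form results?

Rule 1 (intervocalic voicing): /p/ is a voiceless obstruent between vowels /u/ and /o/, so it voices to [b]. /ausvupoafge/ → ausvuboafge.
Rule 2 (regressive voicing assimilation): /s/ precedes the voiced obstruent /v/, so it voices to [z] by assimilation. /f/ precedes the voiced obstruent /g/, so it voices to [v] by assimilation. /ausvuboafge/ → auzvuboavge.
Rule 3 (final vowel raising): /e/ is a mid vowel in word-final position, so it raises to [i]. /auzvuboavge/ → auzvuboavgi.

auzvuboavgi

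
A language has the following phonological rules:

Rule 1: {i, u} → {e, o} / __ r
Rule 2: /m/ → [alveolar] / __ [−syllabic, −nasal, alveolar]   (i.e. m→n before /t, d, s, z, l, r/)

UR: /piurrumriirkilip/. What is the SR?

piorrunrierkilip

Rule 1 (pre-rhotic lowering): /u/ is a high vowel immediately before /r/, so it lowers to [o]. /i/ is a high vowel immediately before /r/, so it lowers to [e]. /piurrumriirkilip/ → piorrumrierkilip.
Rule 2 (nasal place assimilation): /m/ precedes the alveolar consonant /r/, so it assimilates in place to [n]. /piorrumrierkilip/ → piorrunrierkilip.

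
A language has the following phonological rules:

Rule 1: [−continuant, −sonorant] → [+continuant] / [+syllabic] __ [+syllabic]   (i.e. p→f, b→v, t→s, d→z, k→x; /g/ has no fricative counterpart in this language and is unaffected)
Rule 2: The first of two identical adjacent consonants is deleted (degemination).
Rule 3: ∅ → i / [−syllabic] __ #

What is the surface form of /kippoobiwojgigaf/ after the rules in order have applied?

Rule 1 (intervocalic spirantization): /b/ is a stop between vowels /o/ and /i/, so it spirantizes to the fricative [v]. /kippoobiwojgigaf/ → kippooviwojgigaf.
Rule 2 (degemination): /pp/ is a geminate; the first /p/ deletes. /kippooviwojgigaf/ → kipooviwojgigaf.
Rule 3 (final i-epenthesis): the form ends in the consonant /f/, so [i] is inserted word-finally. /kipooviwojgigaf/ → kipooviwojgigafi.

kipooviwojgigafi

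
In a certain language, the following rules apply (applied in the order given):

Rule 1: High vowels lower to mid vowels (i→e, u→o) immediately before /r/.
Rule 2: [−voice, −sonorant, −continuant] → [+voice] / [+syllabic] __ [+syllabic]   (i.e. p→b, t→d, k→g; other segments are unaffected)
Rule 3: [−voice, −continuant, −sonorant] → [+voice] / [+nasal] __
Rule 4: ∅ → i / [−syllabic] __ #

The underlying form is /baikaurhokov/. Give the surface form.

Rule 1 (pre-rhotic lowering): /u/ is a high vowel immediately before /r/, so it lowers to [o]. /baikaurhokov/ → baikaorhokov.
Rule 2 (intervocalic voicing): /k/ is a voiceless stop between vowels /i/ and /a/, so it voices to [g]. /k/ is a voiceless stop between vowels /o/ and /o/, so it voices to [g]. /baikaorhokov/ → baigaorhogov.
Rule 3 (post-nasal voicing): no segment meets the environment; /baigaorhogov/ is unchanged.
Rule 4 (final i-epenthesis): the form ends in the consonant /v/, so [i] is inserted word-finally. /baigaorhogov/ → baigaorhogovi.

baigaorhogovi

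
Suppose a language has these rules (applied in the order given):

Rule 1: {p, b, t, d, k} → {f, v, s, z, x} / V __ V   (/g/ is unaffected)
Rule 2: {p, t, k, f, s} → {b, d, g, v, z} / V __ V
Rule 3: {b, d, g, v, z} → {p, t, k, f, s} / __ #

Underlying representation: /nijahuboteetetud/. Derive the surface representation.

Rule 1 (intervocalic spirantization): /b/ is a stop between vowels /u/ and /o/, so it spirantizes to the fricative [v]. /t/ is a stop between vowels /o/ and /e/, so it spirantizes to the fricative [s]. /t/ is a stop between vowels /e/ and /e/, so it spirantizes to the fricative [s]. /t/ is a stop between vowels /e/ and /u/, so it spirantizes to the fricative [s]. /nijahuboteetetud/ → nijahuvoseesesud.
Rule 2 (intervocalic voicing): /s/ is a voiceless obstruent between vowels /o/ and /e/, so it voices to [z]. /s/ is a voiceless obstruent between vowels /e/ and /e/, so it voices to [z]. /s/ is a voiceless obstruent between vowels /e/ and /u/, so it voices to [z]. /nijahuvoseesesud/ → nijahuvozeezezud.
Rule 3 (final devoicing): /d/ is a voiced obstruent in word-final position, so it devoices to [t]. /nijahuvozeezezud/ → nijahuvozeezezut.

nijahuvozeezezut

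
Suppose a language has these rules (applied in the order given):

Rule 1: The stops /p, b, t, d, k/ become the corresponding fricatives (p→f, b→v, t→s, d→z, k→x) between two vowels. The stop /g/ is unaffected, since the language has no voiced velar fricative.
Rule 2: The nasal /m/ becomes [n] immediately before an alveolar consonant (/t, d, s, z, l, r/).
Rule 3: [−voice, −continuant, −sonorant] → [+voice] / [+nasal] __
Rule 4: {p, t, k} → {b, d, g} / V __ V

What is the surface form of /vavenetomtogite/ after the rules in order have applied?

Rule 1 (intervocalic spirantization): /t/ is a stop between vowels /e/ and /o/, so it spirantizes to the fricative [s]. /t/ is a stop between vowels /i/ and /e/, so it spirantizes to the fricative [s]. /vavenetomtogite/ → vavenesomtogise.
Rule 2 (nasal place assimilation): /m/ precedes the alveolar consonant /t/, so it assimilates in place to [n]. /vavenesomtogise/ → vavenesontogise.
Rule 3 (post-nasal voicing): /t/ is a voiceless stop immediately after the nasal /n/, so it voices to [d]. /vavenesontogise/ → vavenesondogise.
Rule 4 (intervocalic voicing): no segment meets the environment; /vavenesondogise/ is unchanged.

vavenesondogise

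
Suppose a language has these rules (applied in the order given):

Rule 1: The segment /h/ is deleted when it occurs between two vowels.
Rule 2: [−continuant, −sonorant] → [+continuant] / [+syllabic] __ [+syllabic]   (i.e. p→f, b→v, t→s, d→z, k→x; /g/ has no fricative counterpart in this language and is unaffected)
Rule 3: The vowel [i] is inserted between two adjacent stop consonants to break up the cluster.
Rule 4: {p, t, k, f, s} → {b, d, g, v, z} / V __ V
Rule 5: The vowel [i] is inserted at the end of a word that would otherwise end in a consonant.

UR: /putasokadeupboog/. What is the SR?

Rule 1 (intervocalic h-deletion): no segment meets the environment; /putasokadeupboog/ is unchanged.
Rule 2 (intervocalic spirantization): /t/ is a stop between vowels /u/ and /a/, so it spirantizes to the fricative [s]. /k/ is a stop between vowels /o/ and /a/, so it spirantizes to the fricative [x]. /d/ is a stop between vowels /a/ and /e/, so it spirantizes to the fricative [z]. /putasokadeupboog/ → pusasoxazeupboog.
Rule 3 (stop-cluster i-epenthesis): /p/ and /b/ form a stop–stop cluster, so [i] is inserted between them. /pusasoxazeupboog/ → pusasoxazeupiboog.
Rule 4 (intervocalic voicing): /s/ is a voiceless obstruent between vowels /u/ and /a/, so it voices to [z]. /s/ is a voiceless obstruent between vowels /a/ and /o/, so it voices to [z]. /p/ is a voiceless obstruent between vowels /u/ and /i/, so it voices to [b]. /pusasoxazeupiboog/ → puzazoxazeubiboog.
Rule 5 (final i-epenthesis): the form ends in the consonant /g/, so [i] is inserted word-finally. /puzazoxazeubiboog/ → puzazoxazeubiboogi.

puzazoxazeubiboogi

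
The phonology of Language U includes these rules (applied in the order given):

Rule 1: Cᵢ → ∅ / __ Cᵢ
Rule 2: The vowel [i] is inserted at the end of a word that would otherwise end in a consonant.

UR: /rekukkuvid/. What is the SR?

rekukuvidi

Rule 1 (degemination): /kk/ is a geminate; the first /k/ deletes. /rekukkuvid/ → rekukuvid.
Rule 2 (final i-epenthesis): the form ends in the consonant /d/, so [i] is inserted word-finally. /rekukuvid/ → rekukuvidi.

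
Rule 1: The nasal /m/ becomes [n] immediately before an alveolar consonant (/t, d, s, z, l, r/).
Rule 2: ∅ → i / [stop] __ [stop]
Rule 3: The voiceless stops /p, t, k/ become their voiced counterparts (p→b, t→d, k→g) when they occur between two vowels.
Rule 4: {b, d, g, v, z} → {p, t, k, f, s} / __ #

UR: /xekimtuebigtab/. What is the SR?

xegintuebigidap

Rule 1 (nasal place assimilation): /m/ precedes the alveolar consonant /t/, so it assimilates in place to [n]. /xekimtuebigtab/ → xekintuebigtab.
Rule 2 (stop-cluster i-epenthesis): /g/ and /t/ form a stop–stop cluster, so [i] is inserted between them. /xekintuebigtab/ → xekintuebigitab.
Rule 3 (intervocalic voicing): /k/ is a voiceless stop between vowels /e/ and /i/, so it voices to [g]. /t/ is a voiceless stop between vowels /i/ and /a/, so it voices to [d]. /xekintuebigitab/ → xegintuebigidab.
Rule 4 (final devoicing): /b/ is a voiced obstruent in word-final position, so it devoices to [p]. /xegintuebigidab/ → xegintuebigidap.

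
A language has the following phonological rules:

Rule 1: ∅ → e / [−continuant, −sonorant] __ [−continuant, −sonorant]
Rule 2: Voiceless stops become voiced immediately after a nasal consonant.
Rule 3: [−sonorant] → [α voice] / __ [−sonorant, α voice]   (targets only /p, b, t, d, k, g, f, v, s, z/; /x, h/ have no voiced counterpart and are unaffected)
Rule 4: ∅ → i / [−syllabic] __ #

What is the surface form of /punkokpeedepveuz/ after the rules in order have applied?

Rule 1 (stop-cluster e-epenthesis): /k/ and /p/ form a stop–stop cluster, so [e] is inserted between them. /punkokpeedepveuz/ → punkokepeedepveuz.
Rule 2 (post-nasal voicing): /k/ is a voiceless stop immediately after the nasal /n/, so it voices to [g]. /punkokepeedepveuz/ → pungokepeedepveuz.
Rule 3 (regressive voicing assimilation): /p/ precedes the voiced obstruent /v/, so it voices to [b] by assimilation. /pungokepeedepveuz/ → pungokepeedebveuz.
Rule 4 (final i-epenthesis): the form ends in the consonant /z/, so [i] is inserted word-finally. /pungokepeedebveuz/ → pungokepeedebveuzi.

pungokepeedebveuzi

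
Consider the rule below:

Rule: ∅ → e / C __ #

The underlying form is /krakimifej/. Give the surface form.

krakimifeje

the form ends in the consonant /j/, so [e] is inserted word-finally.
Surface form: [krakimifeje].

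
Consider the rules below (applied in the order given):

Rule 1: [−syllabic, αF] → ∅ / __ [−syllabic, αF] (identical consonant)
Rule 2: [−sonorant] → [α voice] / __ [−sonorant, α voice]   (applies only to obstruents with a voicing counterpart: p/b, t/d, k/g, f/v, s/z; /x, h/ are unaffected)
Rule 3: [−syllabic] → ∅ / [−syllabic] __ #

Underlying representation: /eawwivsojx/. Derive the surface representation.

Rule 1 (degemination): /ww/ is a geminate; the first /w/ deletes. /eawwivsojx/ → eawivsojx.
Rule 2 (regressive voicing assimilation): /v/ precedes the voiceless obstruent /s/, so it devoices to [f] by assimilation. /eawivsojx/ → eawifsojx.
Rule 3 (final cluster simplification): /x/ is the second consonant of a word-final cluster /jx/, so it deletes. /eawifsojx/ → eawifsoj.

eawifsoj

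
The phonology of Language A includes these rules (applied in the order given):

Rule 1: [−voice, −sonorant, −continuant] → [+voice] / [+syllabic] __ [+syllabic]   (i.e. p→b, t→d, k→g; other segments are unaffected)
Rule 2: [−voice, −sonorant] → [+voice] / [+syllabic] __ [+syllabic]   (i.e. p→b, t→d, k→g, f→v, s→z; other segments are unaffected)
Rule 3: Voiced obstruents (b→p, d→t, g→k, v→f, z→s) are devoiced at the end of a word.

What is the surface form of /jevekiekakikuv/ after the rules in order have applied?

Rule 1 (intervocalic voicing): /k/ is a voiceless stop between vowels /e/ and /i/, so it voices to [g]. /k/ is a voiceless stop between vowels /e/ and /a/, so it voices to [g]. /k/ is a voiceless stop between vowels /a/ and /i/, so it voices to [g]. /k/ is a voiceless stop between vowels /i/ and /u/, so it voices to [g]. /jevekiekakikuv/ → jevegiegagiguv.
Rule 2 (intervocalic voicing): no segment meets the environment; /jevegiegagiguv/ is unchanged.
Rule 3 (final devoicing): /v/ is a voiced obstruent in word-final position, so it devoices to [f]. /jevegiegagiguv/ → jevegiegagiguf.

jevegiegagiguf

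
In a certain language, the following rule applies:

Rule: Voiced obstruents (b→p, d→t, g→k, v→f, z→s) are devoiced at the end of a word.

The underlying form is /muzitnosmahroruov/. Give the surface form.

muzitnosmahroruof

Scanning /muzitnosmahroruov/: /z/ at position 3 is not in the conditioning environment; /v/ is a voiced obstruent in word-final position, so it devoices to [f].
Result: [muzitnosmahroruof].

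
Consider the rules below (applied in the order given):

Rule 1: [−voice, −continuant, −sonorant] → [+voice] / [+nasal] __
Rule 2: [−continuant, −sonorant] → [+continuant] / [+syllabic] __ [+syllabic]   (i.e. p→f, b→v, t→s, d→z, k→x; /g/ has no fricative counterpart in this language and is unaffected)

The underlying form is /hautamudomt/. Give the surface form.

Rule 1 (post-nasal voicing): /t/ is a voiceless stop immediately after the nasal /m/, so it voices to [d]. /hautamudomt/ → hautamudomd.
Rule 2 (intervocalic spirantization): /t/ is a stop between vowels /u/ and /a/, so it spirantizes to the fricative [s]. /d/ is a stop between vowels /u/ and /o/, so it spirantizes to the fricative [z]. /hautamudomd/ → hausamuzomd.

hausamuzomd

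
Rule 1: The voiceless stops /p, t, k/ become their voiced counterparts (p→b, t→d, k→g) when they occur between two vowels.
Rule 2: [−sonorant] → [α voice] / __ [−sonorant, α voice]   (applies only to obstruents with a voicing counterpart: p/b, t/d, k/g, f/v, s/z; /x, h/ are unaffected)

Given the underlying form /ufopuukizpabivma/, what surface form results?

ufobuugispabivma

Rule 1 (intervocalic voicing): /p/ is a voiceless stop between vowels /o/ and /u/, so it voices to [b]. /k/ is a voiceless stop between vowels /u/ and /i/, so it voices to [g]. /ufopuukizpabivma/ → ufobuugizpabivma.
Rule 2 (regressive voicing assimilation): /z/ precedes the voiceless obstruent /p/, so it devoices to [s] by assimilation. /ufobuugizpabivma/ → ufobuugispabivma.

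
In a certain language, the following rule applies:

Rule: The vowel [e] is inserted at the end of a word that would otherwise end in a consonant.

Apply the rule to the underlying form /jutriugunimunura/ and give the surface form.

jutriugunimunura

No segment of /jutriugunimunura/ meets the structural description of the rule, so the form surfaces unchanged.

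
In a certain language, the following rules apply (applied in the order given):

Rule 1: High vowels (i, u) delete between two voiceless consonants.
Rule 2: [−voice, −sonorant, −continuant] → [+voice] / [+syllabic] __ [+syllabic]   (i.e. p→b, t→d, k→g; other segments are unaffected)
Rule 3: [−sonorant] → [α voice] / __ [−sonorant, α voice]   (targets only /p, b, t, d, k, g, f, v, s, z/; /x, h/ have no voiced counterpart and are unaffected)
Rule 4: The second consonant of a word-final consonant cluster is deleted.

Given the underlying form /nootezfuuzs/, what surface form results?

noodesfuus

Rule 1 (high vowel syncope): no segment meets the environment; /nootezfuuzs/ is unchanged.
Rule 2 (intervocalic voicing): /t/ is a voiceless stop between vowels /o/ and /e/, so it voices to [d]. /nootezfuuzs/ → noodezfuuzs.
Rule 3 (regressive voicing assimilation): /z/ precedes the voiceless obstruent /f/, so it devoices to [s] by assimilation. /z/ precedes the voiceless obstruent /s/, so it devoices to [s] by assimilation. /noodezfuuzs/ → noodesfuuss.
Rule 4 (final cluster simplification): /s/ is the second consonant of a word-final cluster /ss/, so it deletes. /noodesfuuss/ → noodesfuus.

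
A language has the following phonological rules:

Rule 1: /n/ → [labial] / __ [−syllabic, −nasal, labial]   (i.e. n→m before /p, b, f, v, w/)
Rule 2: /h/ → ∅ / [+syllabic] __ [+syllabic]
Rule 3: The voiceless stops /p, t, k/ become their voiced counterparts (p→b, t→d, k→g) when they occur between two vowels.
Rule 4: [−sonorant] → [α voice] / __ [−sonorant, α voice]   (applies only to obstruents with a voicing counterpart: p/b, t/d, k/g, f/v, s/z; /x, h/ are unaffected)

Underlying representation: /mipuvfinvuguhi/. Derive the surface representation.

Rule 1 (nasal place assimilation): /n/ precedes the labial consonant /v/, so it assimilates in place to [m]. /mipuvfinvuguhi/ → mipuvfimvuguhi.
Rule 2 (intervocalic h-deletion): /h/ occurs between vowels /u/ and /i/, so it deletes. /mipuvfimvuguhi/ → mipuvfimvugui.
Rule 3 (intervocalic voicing): /p/ is a voiceless stop between vowels /i/ and /u/, so it voices to [b]. /mipuvfimvugui/ → mibuvfimvugui.
Rule 4 (regressive voicing assimilation): /v/ precedes the voiceless obstruent /f/, so it devoices to [f] by assimilation. /mibuvfimvugui/ → mibuffimvugui.

mibuffimvugui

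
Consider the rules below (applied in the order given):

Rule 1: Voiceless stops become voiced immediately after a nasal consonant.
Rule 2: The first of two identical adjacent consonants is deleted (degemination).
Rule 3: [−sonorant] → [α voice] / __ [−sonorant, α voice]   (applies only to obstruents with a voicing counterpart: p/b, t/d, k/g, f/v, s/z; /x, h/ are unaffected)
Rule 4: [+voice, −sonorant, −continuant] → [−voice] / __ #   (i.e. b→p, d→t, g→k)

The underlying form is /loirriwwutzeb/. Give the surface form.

Rule 1 (post-nasal voicing): no segment meets the environment; /loirriwwutzeb/ is unchanged.
Rule 2 (degemination): /rr/ is a geminate; the first /r/ deletes. /ww/ is a geminate; the first /w/ deletes. /loirriwwutzeb/ → loiriwutzeb.
Rule 3 (regressive voicing assimilation): /t/ precedes the voiced obstruent /z/, so it voices to [d] by assimilation. /loiriwutzeb/ → loiriwudzeb.
Rule 4 (final devoicing): /b/ is a voiced stop in word-final position, so it devoices to [p]. /loiriwudzeb/ → loiriwudzep.

loiriwudzep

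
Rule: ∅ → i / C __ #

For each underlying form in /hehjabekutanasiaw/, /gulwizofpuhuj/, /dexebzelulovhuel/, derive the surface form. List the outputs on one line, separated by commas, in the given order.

hehjabekutanasiawi, gulwizofpuhuji, dexebzelulovhueli

/hehjabekutanasiaw/: the form ends in the consonant /w/, so [i] is inserted word-finally. → [hehjabekutanasiawi].
/gulwizofpuhuj/: the form ends in the consonant /j/, so [i] is inserted word-finally. → [gulwizofpuhuji].
/dexebzelulovhuel/: the form ends in the consonant /l/, so [i] is inserted word-finally. → [dexebzelulovhueli].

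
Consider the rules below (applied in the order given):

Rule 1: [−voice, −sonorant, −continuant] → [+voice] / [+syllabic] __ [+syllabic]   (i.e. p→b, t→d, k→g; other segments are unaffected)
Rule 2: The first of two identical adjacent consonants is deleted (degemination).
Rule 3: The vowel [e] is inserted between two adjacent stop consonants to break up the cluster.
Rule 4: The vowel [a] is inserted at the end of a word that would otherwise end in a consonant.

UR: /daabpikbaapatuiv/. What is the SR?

daabepikebaabaduiva

Rule 1 (intervocalic voicing): /p/ is a voiceless stop between vowels /a/ and /a/, so it voices to [b]. /t/ is a voiceless stop between vowels /a/ and /u/, so it voices to [d]. /daabpikbaapatuiv/ → daabpikbaabaduiv.
Rule 2 (degemination): no segment meets the environment; /daabpikbaabaduiv/ is unchanged.
Rule 3 (stop-cluster e-epenthesis): /b/ and /p/ form a stop–stop cluster, so [e] is inserted between them. /k/ and /b/ form a stop–stop cluster, so [e] is inserted between them. /daabpikbaabaduiv/ → daabepikebaabaduiv.
Rule 4 (final a-epenthesis): the form ends in the consonant /v/, so [a] is inserted word-finally. /daabepikebaabaduiv/ → daabepikebaabaduiva.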